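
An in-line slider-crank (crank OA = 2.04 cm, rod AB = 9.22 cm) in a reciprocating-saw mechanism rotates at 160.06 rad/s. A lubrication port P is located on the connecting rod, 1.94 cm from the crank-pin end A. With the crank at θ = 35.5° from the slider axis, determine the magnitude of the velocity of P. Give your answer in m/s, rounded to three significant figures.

2.88

ω = 160.1 rad/s.  Crank-pin speed |V_A| = rω = 3.2652 m/s, perpendicular to OA.
Rod angle: sinφ = −(r/L) sinθ ⇒ φ = -7.382°; ω_rod = −rω cosθ/√(L²−r²sin²θ) = -29.073 rad/s.
V_P = V_A + ω_rod × AP, with AP = 0.0194 m along the rod.
Components: V_Px = −rω sinθ − a·ω_rod·sinφ = -1.9686 m/s;  V_Py = rω cosθ + a·ω_rod·cosφ = +2.0989 m/s.
|V_P| = √(V_Px² + V_Py²) = 2.8777 m/s.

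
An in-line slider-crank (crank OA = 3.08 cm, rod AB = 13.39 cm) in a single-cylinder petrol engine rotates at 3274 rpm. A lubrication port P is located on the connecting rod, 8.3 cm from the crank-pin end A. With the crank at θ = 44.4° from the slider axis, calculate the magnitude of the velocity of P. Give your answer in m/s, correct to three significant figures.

8.64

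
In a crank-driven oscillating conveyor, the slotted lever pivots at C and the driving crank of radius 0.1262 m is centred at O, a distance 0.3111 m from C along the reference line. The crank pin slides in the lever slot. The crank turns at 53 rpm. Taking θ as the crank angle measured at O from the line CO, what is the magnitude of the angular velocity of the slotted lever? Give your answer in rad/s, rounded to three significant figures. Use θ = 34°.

ω = 5.55 rad/s (from 53 rpm).
Crank pin A relative to C: A = (d + r cosθ, r sinθ); lever angle φ = atan2(r sinθ, d + r cosθ).
Differentiating tanφ: φ̇ = rω(d cosθ + r)/(d² + r² + 2dr cosθ).
d² + r² + 2dr cosθ = |CA|² = 0.177807 m²;  d cosθ + r = +0.38411 m.
|ω_lever| = |0.1262·5.55·+0.38411| / 0.177807 = 1.5131 rad/s.

1.51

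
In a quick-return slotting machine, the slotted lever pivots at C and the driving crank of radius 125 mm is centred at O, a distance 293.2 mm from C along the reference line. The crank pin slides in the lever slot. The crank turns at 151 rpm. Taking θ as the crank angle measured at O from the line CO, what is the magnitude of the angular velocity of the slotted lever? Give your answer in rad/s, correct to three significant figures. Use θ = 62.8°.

3.79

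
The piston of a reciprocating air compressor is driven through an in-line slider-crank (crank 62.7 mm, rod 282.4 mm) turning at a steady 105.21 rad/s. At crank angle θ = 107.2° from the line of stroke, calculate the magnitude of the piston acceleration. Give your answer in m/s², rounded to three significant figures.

335

ω = 105.2 rad/s
x(θ) = r cosθ + √(L² − r² sin²θ); with ω constant, a = ω²·d²x/dθ².
d²x/dθ² = −r cosθ − r²(cos2θ)/√u − r⁴ sin²2θ/(4u^{3/2}),  u = L² − r² sin²θ = 0.0761622 m².
Substituting r = 0.0627 m, L = 0.2824 m, θ = 107.2°: d²x/dθ² = +0.030236 m.
a = ω²·d²x/dθ² = (105.2)²·(+0.030236) = +334.69 m/s²;  |a| = 334.69 m/s².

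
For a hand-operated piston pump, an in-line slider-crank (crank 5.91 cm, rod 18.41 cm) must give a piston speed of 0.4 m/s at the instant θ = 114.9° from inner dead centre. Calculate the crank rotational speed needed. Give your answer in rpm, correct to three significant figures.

For an in-line slider-crank, |v_piston| = rω|sinθ|·[1 + r cosθ/√(L² − r² sin²θ)].
With r = 0.0591 m, L = 0.1841 m, θ = 114.9°: the bracketed kinematic factor |dx/dθ| = 0.046033 m.
ω = v/|dx/dθ| = 0.4/0.046033 = 8.6895 rad/s.
N = 60ω/(2π) = 82.979 rpm.

83.0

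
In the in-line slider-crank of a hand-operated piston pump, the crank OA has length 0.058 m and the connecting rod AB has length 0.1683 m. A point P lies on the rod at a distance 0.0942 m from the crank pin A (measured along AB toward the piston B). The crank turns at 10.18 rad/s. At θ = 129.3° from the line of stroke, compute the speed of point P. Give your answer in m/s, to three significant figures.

0.432

ω = 10.18 rad/s.  Crank-pin speed |V_A| = rω = 0.59044 m/s, perpendicular to OA.
Rod angle: sinφ = −(r/L) sinθ ⇒ φ = -15.467°; ω_rod = −rω cosθ/√(L²−r²sin²θ) = +2.3056 rad/s.
V_P = V_A + ω_rod × AP, with AP = 0.0942 m along the rod.
Components: V_Px = −rω sinθ − a·ω_rod·sinφ = -0.39899 m/s;  V_Py = rω cosθ + a·ω_rod·cosφ = -0.16465 m/s.
|V_P| = √(V_Px² + V_Py²) = 0.43163 m/s.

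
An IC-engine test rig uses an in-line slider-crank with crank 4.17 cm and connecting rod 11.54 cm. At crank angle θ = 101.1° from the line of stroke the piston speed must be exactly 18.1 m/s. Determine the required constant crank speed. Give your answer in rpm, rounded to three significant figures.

For an in-line slider-crank, |v_piston| = rω|sinθ|·[1 + r cosθ/√(L² − r² sin²θ)].
With r = 0.0417 m, L = 0.1154 m, θ = 101.1°: the bracketed kinematic factor |dx/dθ| = 0.037875 m.
ω = v/|dx/dθ| = 18.1/0.037875 = 477.88 rad/s.
N = 60ω/(2π) = 4563.5 rpm.

4560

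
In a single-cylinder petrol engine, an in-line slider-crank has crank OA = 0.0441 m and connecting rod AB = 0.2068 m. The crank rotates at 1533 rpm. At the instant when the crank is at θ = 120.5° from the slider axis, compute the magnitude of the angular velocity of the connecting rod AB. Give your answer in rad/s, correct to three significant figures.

17.7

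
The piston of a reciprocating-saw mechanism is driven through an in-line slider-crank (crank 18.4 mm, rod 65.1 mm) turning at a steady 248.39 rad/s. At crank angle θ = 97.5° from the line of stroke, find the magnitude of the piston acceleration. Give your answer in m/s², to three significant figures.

ω = 248.4 rad/s
x(θ) = r cosθ + √(L² − r² sin²θ); with ω constant, a = ω²·d²x/dθ².
d²x/dθ² = −r cosθ − r²(cos2θ)/√u − r⁴ sin²2θ/(4u^{3/2}),  u = L² − r² sin²θ = 0.00390522 m².
Substituting r = 0.0184 m, L = 0.0651 m, θ = 97.5°: d²x/dθ² = +0.0076269 m.
a = ω²·d²x/dθ² = (248.4)²·(+0.0076269) = +470.56 m/s²;  |a| = 470.56 m/s².

471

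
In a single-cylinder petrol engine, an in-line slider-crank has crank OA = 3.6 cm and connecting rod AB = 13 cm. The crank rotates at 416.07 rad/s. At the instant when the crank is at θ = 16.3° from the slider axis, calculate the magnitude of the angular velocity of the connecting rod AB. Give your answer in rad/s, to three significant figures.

111

ω = 416.1 rad/s
The rod makes angle φ with the slider axis where L sinφ = r sinθ; differentiating, L cosφ·φ̇ = r ω cosθ.
L cosφ = √(L² − r² sin²θ) = 0.12961 m.
|ω_rod| = r ω |cosθ| / √(L² − r² sin²θ) = 0.036·416.1·0.95981/0.12961 = 110.92 rad/s.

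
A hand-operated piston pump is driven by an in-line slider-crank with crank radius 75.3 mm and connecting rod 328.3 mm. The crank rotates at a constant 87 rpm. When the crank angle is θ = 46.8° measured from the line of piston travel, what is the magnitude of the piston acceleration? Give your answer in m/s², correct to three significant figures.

ω = 2π·87/60 = 9.111 rad/s
x(θ) = r cosθ + √(L² − r² sin²θ); with ω constant, a = ω²·d²x/dθ².
d²x/dθ² = −r cosθ − r²(cos2θ)/√u − r⁴ sin²2θ/(4u^{3/2}),  u = L² − r² sin²θ = 0.104768 m².
Substituting r = 0.0753 m, L = 0.3283 m, θ = 46.8°: d²x/dθ² = -0.050683 m.
a = ω²·d²x/dθ² = (9.111)²·(-0.050683) = -4.2068 m/s²;  |a| = 4.2068 m/s².

4.21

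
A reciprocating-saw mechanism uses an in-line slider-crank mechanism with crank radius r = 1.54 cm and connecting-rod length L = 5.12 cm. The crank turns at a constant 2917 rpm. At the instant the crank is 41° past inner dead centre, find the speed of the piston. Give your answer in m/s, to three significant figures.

ω = 2π·2917/60 = 305.5 rad/s
For an in-line slider-crank, x = r cosθ + √(L² − r² sin²θ), so v = −rω sinθ·[1 + r cosθ/√(L² − r² sin²θ)].
With r = 0.0154 m, L = 0.0512 m, θ = 41°: √(L² − r² sin²θ) = 0.050193 m.
v = −0.0154·305.5·0.65606·[1 + 0.0154·0.75471/0.050193] = -3.8009 m/s.
|v| = 3.8009 m/s.

3.80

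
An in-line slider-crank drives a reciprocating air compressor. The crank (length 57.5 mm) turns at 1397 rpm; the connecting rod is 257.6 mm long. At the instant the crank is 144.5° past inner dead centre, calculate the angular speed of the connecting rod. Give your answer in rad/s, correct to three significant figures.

ω = 146.3 rad/s (converted from 1397 rpm).
The rod makes angle φ with the slider axis where L sinφ = r sinθ; differentiating, L cosφ·φ̇ = r ω cosθ.
L cosφ = √(L² − r² sin²θ) = 0.25543 m.
|ω_rod| = r ω |cosθ| / √(L² − r² sin²θ) = 0.0575·146.3·0.81412/0.25543 = 26.811 rad/s.

26.8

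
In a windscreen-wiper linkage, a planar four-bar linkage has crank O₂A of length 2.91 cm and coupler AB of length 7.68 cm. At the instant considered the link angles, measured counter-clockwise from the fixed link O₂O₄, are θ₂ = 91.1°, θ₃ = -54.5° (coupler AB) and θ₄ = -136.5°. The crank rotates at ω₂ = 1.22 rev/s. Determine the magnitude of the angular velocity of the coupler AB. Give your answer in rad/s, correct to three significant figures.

2.17

ω₂ = 7.665 rad/s (from 1.22 rev/s).
Differentiating the loop-closure r₂e^{iθ₂}+r₃e^{iθ₃}=r₁+r₄e^{iθ₄} gives r₂ω₂e^{iθ₂}+r₃ω₃e^{iθ₃}=r₄ω₄e^{iθ₄}.
Eliminating the other unknown: ω₃ = r₂ω₂ sin(θ₄−θ₂) / [r₃ sin(θ₃−θ₄)].
Numerator sine = +0.73846; denominator sine = +0.99027.
Result = 0.0291·7.665·(+0.73846) / (0.0768·(+0.99027)) = +2.1659 rad/s; magnitude 2.1659 rad/s.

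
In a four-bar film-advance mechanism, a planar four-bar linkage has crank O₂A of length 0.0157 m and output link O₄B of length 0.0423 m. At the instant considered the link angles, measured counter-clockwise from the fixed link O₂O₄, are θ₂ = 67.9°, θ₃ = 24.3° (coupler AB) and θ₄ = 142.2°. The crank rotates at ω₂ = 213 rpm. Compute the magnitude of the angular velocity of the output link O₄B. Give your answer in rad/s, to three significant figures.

ω₂ = 22.31 rad/s (from 213 rpm).
Differentiating the loop-closure r₂e^{iθ₂}+r₃e^{iθ₃}=r₁+r₄e^{iθ₄} gives r₂ω₂e^{iθ₂}+r₃ω₃e^{iθ₃}=r₄ω₄e^{iθ₄}.
Eliminating the other unknown: ω₄ = r₂ω₂ sin(θ₂−θ₃) / [r₄ sin(θ₄−θ₃)].
Numerator sine = +0.68962; denominator sine = +0.88377.
Result = 0.0157·22.31·(+0.68962) / (0.0423·(+0.88377)) = +6.4601 rad/s; magnitude 6.4601 rad/s.

6.46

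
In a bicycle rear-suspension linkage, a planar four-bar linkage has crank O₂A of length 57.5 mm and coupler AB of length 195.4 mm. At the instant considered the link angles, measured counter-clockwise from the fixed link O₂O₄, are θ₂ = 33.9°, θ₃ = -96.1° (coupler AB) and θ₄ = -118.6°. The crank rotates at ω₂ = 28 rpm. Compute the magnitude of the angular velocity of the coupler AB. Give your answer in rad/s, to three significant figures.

1.04

ω₂ = 2.932 rad/s (from 28 rpm).
Differentiating the loop-closure r₂e^{iθ₂}+r₃e^{iθ₃}=r₁+r₄e^{iθ₄} gives r₂ω₂e^{iθ₂}+r₃ω₃e^{iθ₃}=r₄ω₄e^{iθ₄}.
Eliminating the other unknown: ω₃ = r₂ω₂ sin(θ₄−θ₂) / [r₃ sin(θ₃−θ₄)].
Numerator sine = -0.46175; denominator sine = +0.38268.
Result = 0.0575·2.932·(-0.46175) / (0.1954·(+0.38268)) = -1.0411 rad/s; magnitude 1.0411 rad/s.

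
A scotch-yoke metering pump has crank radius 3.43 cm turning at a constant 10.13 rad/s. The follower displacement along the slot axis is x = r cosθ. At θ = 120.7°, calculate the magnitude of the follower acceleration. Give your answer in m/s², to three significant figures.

1.80

ω = 10.13 rad/s
x = r cosθ ⇒ ẍ = −rω² cosθ (ω constant).
|a| = rω²|cosθ| = 0.0343·(10.13)²·|cos 120.7°| = 1.797 m/s².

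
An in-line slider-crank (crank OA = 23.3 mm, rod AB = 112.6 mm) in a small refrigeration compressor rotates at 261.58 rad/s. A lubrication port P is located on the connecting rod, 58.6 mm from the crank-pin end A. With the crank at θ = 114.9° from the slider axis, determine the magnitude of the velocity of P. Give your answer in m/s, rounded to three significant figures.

5.41

ω = 261.6 rad/s.  Crank-pin speed |V_A| = rω = 6.0948 m/s, perpendicular to OA.
Rod angle: sinφ = −(r/L) sinθ ⇒ φ = -10.818°; ω_rod = −rω cosθ/√(L²−r²sin²θ) = +23.202 rad/s.
V_P = V_A + ω_rod × AP, with AP = 0.0586 m along the rod.
Components: V_Px = −rω sinθ − a·ω_rod·sinφ = -5.2731 m/s;  V_Py = rω cosθ + a·ω_rod·cosφ = -1.2307 m/s.
|V_P| = √(V_Px² + V_Py²) = 5.4148 m/s.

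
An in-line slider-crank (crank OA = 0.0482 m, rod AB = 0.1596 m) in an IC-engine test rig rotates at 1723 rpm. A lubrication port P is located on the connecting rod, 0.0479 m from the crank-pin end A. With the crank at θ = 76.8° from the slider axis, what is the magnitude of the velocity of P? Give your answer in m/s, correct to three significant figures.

ω = 180.4 rad/s.  Crank-pin speed |V_A| = rω = 8.6968 m/s, perpendicular to OA.
Rod angle: sinφ = −(r/L) sinθ ⇒ φ = -17.099°; ω_rod = −rω cosθ/√(L²−r²sin²θ) = -13.019 rad/s.
V_P = V_A + ω_rod × AP, with AP = 0.0479 m along the rod.
Components: V_Px = −rω sinθ − a·ω_rod·sinφ = -8.6504 m/s;  V_Py = rω cosθ + a·ω_rod·cosφ = +1.3899 m/s.
|V_P| = √(V_Px² + V_Py²) = 8.7614 m/s.

8.76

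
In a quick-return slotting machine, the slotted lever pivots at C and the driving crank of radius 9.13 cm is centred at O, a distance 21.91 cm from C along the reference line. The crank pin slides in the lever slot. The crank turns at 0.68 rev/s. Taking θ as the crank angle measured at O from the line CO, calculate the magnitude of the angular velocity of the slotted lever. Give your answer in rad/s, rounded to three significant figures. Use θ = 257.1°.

0.349

ω = 4.273 rad/s (from 0.68 rev/s).
Crank pin A relative to C: A = (d + r cosθ, r sinθ); lever angle φ = atan2(r sinθ, d + r cosθ).
Differentiating tanφ: φ̇ = rω(d cosθ + r)/(d² + r² + 2dr cosθ).
d² + r² + 2dr cosθ = |CA|² = 0.0474088 m²;  d cosθ + r = +0.042386 m.
|ω_lever| = |0.0913·4.273·+0.042386| / 0.0474088 = 0.34876 rad/s.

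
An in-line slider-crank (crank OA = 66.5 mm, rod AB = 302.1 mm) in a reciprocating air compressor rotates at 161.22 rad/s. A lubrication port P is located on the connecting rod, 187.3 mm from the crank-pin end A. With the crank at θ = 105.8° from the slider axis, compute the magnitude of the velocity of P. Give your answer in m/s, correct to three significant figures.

9.99

ω = 161.2 rad/s.  Crank-pin speed |V_A| = rω = 10.721 m/s, perpendicular to OA.
Rod angle: sinφ = −(r/L) sinθ ⇒ φ = -12.228°; ω_rod = −rω cosθ/√(L²−r²sin²θ) = +9.8872 rad/s.
V_P = V_A + ω_rod × AP, with AP = 0.1873 m along the rod.
Components: V_Px = −rω sinθ − a·ω_rod·sinφ = -9.9238 m/s;  V_Py = rω cosθ + a·ω_rod·cosφ = -1.1093 m/s.
|V_P| = √(V_Px² + V_Py²) = 9.9856 m/s.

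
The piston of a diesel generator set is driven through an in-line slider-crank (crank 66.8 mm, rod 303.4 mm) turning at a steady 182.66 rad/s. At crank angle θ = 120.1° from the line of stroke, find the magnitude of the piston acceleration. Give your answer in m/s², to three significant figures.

ω = 182.7 rad/s
x(θ) = r cosθ + √(L² − r² sin²θ); with ω constant, a = ω²·d²x/dθ².
d²x/dθ² = −r cosθ − r²(cos2θ)/√u − r⁴ sin²2θ/(4u^{3/2}),  u = L² − r² sin²θ = 0.0887116 m².
Substituting r = 0.0668 m, L = 0.3034 m, θ = 120.1°: d²x/dθ² = +0.040805 m.
a = ω²·d²x/dθ² = (182.7)²·(+0.040805) = +1361.4 m/s²;  |a| = 1361.4 m/s².

1360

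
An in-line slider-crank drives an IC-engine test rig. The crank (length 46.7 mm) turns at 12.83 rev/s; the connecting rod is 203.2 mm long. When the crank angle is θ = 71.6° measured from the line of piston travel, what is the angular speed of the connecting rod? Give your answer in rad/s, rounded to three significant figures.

5.99

ω = 80.61 rad/s (converted from 12.83 rev/s).
The rod makes angle φ with the slider axis where L sinφ = r sinθ; differentiating, L cosφ·φ̇ = r ω cosθ.
L cosφ = √(L² − r² sin²θ) = 0.19831 m.
|ω_rod| = r ω |cosθ| / √(L² − r² sin²θ) = 0.0467·80.61·0.31565/0.19831 = 5.9922 rad/s.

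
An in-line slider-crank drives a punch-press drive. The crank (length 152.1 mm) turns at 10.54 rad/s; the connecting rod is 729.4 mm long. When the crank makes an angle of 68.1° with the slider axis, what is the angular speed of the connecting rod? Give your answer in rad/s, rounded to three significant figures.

0.836

ω = 10.54 rad/s
The rod makes angle φ with the slider axis where L sinφ = r sinθ; differentiating, L cosφ·φ̇ = r ω cosθ.
L cosφ = √(L² − r² sin²θ) = 0.71562 m.
|ω_rod| = r ω |cosθ| / √(L² − r² sin²θ) = 0.1521·10.54·0.37299/0.71562 = 0.83557 rad/s.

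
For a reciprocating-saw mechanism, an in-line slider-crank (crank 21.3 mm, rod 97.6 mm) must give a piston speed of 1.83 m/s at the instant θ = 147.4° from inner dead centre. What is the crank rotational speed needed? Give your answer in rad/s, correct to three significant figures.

For an in-line slider-crank, |v_piston| = rω|sinθ|·[1 + r cosθ/√(L² − r² sin²θ)].
With r = 0.0213 m, L = 0.0976 m, θ = 147.4°: the bracketed kinematic factor |dx/dθ| = 0.0093512 m.
ω = v/|dx/dθ| = 1.83/0.0093512 = 195.7 rad/s.

196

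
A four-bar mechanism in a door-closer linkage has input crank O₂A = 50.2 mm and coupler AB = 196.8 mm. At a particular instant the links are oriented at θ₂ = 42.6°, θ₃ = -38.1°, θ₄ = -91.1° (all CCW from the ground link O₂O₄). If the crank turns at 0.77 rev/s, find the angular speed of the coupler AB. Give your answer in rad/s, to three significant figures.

1.12

ω₂ = 4.838 rad/s (from 0.77 rev/s).
Differentiating the loop-closure r₂e^{iθ₂}+r₃e^{iθ₃}=r₁+r₄e^{iθ₄} gives r₂ω₂e^{iθ₂}+r₃ω₃e^{iθ₃}=r₄ω₄e^{iθ₄}.
Eliminating the other unknown: ω₃ = r₂ω₂ sin(θ₄−θ₂) / [r₃ sin(θ₃−θ₄)].
Numerator sine = -0.72297; denominator sine = +0.79864.
Result = 0.0502·4.838·(-0.72297) / (0.1968·(+0.79864)) = -1.1172 rad/s; magnitude 1.1172 rad/s.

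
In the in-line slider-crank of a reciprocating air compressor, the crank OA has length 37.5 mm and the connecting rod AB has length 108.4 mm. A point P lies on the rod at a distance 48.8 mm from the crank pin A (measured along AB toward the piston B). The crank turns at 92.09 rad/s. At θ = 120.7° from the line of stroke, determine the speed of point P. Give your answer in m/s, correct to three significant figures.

2.89

ω = 92.09 rad/s.  Crank-pin speed |V_A| = rω = 3.4534 m/s, perpendicular to OA.
Rod angle: sinφ = −(r/L) sinθ ⇒ φ = -17.305°; ω_rod = −rω cosθ/√(L²−r²sin²θ) = +17.036 rad/s.
V_P = V_A + ω_rod × AP, with AP = 0.0488 m along the rod.
Components: V_Px = −rω sinθ − a·ω_rod·sinφ = -2.7221 m/s;  V_Py = rω cosθ + a·ω_rod·cosφ = -0.96938 m/s.
|V_P| = √(V_Px² + V_Py²) = 2.8896 m/s.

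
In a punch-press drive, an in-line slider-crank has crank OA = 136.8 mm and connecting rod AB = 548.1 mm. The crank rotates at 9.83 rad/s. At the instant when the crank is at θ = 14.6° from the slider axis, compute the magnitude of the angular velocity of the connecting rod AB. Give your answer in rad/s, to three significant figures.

2.38

ω = 9.83 rad/s
The rod makes angle φ with the slider axis where L sinφ = r sinθ; differentiating, L cosφ·φ̇ = r ω cosθ.
L cosφ = √(L² − r² sin²θ) = 0.54701 m.
|ω_rod| = r ω |cosθ| / √(L² − r² sin²θ) = 0.1368·9.83·0.96771/0.54701 = 2.379 rad/s.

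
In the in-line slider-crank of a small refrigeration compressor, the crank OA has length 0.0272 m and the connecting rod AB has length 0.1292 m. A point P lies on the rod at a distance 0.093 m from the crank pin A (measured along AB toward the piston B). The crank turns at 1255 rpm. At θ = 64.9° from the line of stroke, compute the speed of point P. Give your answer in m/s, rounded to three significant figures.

3.48

ω = 131.4 rad/s.  Crank-pin speed |V_A| = rω = 3.5747 m/s, perpendicular to OA.
Rod angle: sinφ = −(r/L) sinθ ⇒ φ = -10.990°; ω_rod = −rω cosθ/√(L²−r²sin²θ) = -11.956 rad/s.
V_P = V_A + ω_rod × AP, with AP = 0.093 m along the rod.
Components: V_Px = −rω sinθ − a·ω_rod·sinφ = -3.4491 m/s;  V_Py = rω cosθ + a·ω_rod·cosφ = +0.42487 m/s.
|V_P| = √(V_Px² + V_Py²) = 3.4752 m/s.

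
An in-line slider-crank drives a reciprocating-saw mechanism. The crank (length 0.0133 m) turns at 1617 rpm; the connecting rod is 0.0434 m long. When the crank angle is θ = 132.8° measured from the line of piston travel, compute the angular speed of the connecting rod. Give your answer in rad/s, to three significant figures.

36.2

ω = 169.3 rad/s (converted from 1617 rpm).
The rod makes angle φ with the slider axis where L sinφ = r sinθ; differentiating, L cosφ·φ̇ = r ω cosθ.
L cosφ = √(L² − r² sin²θ) = 0.042289 m.
|ω_rod| = r ω |cosθ| / √(L² − r² sin²θ) = 0.0133·169.3·0.67944/0.042289 = 36.184 rad/s.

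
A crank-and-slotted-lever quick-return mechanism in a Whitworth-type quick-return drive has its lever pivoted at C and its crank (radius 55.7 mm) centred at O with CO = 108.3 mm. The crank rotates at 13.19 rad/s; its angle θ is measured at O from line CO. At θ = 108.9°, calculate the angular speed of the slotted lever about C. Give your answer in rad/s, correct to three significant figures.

ω = 13.19 rad/s
Crank pin A relative to C: A = (d + r cosθ, r sinθ); lever angle φ = atan2(r sinθ, d + r cosθ).
Differentiating tanφ: φ̇ = rω(d cosθ + r)/(d² + r² + 2dr cosθ).
d² + r² + 2dr cosθ = |CA|² = 0.0109234 m²;  d cosθ + r = +0.02062 m.
|ω_lever| = |0.0557·13.19·+0.02062| / 0.0109234 = 1.3868 rad/s.

1.39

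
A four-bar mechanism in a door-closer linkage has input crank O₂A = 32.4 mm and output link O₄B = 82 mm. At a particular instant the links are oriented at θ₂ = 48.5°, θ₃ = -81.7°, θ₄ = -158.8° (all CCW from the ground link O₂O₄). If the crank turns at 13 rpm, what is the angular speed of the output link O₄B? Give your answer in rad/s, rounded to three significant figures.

ω₂ = 1.361 rad/s (from 13 rpm).
Differentiating the loop-closure r₂e^{iθ₂}+r₃e^{iθ₃}=r₁+r₄e^{iθ₄} gives r₂ω₂e^{iθ₂}+r₃ω₃e^{iθ₃}=r₄ω₄e^{iθ₄}.
Eliminating the other unknown: ω₄ = r₂ω₂ sin(θ₂−θ₃) / [r₄ sin(θ₄−θ₃)].
Numerator sine = +0.76380; denominator sine = -0.97476.
Result = 0.0324·1.361·(+0.76380) / (0.082·(-0.97476)) = -0.42149 rad/s; magnitude 0.42149 rad/s.

0.421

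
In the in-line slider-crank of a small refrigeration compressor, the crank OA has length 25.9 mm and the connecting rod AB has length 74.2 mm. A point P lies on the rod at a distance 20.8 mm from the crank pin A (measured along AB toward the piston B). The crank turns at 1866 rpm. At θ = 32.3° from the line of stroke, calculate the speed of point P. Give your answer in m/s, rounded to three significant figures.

ω = 195.4 rad/s.  Crank-pin speed |V_A| = rω = 5.061 m/s, perpendicular to OA.
Rod angle: sinφ = −(r/L) sinθ ⇒ φ = -10.750°; ω_rod = −rω cosθ/√(L²−r²sin²θ) = -58.684 rad/s.
V_P = V_A + ω_rod × AP, with AP = 0.0208 m along the rod.
Components: V_Px = −rω sinθ − a·ω_rod·sinφ = -2.932 m/s;  V_Py = rω cosθ + a·ω_rod·cosφ = +3.0787 m/s.
|V_P| = √(V_Px² + V_Py²) = 4.2515 m/s.

4.25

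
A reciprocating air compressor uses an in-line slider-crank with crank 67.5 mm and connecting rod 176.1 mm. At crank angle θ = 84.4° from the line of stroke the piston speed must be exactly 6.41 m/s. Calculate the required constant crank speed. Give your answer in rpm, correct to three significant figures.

876

For an in-line slider-crank, |v_piston| = rω|sinθ|·[1 + r cosθ/√(L² − r² sin²θ)].
With r = 0.0675 m, L = 0.1761 m, θ = 84.4°: the bracketed kinematic factor |dx/dθ| = 0.069896 m.
ω = v/|dx/dθ| = 6.41/0.069896 = 91.708 rad/s.
N = 60ω/(2π) = 875.74 rpm.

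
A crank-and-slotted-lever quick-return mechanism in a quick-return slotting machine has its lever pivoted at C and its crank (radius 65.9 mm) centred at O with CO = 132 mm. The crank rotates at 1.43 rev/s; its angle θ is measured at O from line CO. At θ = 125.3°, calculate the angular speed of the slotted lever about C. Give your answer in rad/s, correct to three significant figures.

0.525

ω = 8.985 rad/s (from 1.43 rev/s).
Crank pin A relative to C: A = (d + r cosθ, r sinθ); lever angle φ = atan2(r sinθ, d + r cosθ).
Differentiating tanφ: φ̇ = rω(d cosθ + r)/(d² + r² + 2dr cosθ).
d² + r² + 2dr cosθ = |CA|² = 0.0117135 m²;  d cosθ + r = -0.010377 m.
|ω_lever| = |0.0659·8.985·-0.010377| / 0.0117135 = 0.52456 rad/s.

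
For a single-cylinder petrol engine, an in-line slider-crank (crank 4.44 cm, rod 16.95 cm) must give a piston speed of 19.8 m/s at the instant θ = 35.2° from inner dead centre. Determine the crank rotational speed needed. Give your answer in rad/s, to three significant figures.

For an in-line slider-crank, |v_piston| = rω|sinθ|·[1 + r cosθ/√(L² − r² sin²θ)].
With r = 0.0444 m, L = 0.1695 m, θ = 35.2°: the bracketed kinematic factor |dx/dθ| = 0.031135 m.
ω = v/|dx/dθ| = 19.8/0.031135 = 635.93 rad/s.

636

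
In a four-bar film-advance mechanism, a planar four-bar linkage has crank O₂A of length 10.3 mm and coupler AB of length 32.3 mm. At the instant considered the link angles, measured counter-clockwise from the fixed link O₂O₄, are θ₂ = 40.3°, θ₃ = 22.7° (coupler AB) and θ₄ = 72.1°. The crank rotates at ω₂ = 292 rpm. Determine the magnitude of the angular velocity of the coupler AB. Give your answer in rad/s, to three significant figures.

ω₂ = 30.58 rad/s (from 292 rpm).
Differentiating the loop-closure r₂e^{iθ₂}+r₃e^{iθ₃}=r₁+r₄e^{iθ₄} gives r₂ω₂e^{iθ₂}+r₃ω₃e^{iθ₃}=r₄ω₄e^{iθ₄}.
Eliminating the other unknown: ω₃ = r₂ω₂ sin(θ₄−θ₂) / [r₃ sin(θ₃−θ₄)].
Numerator sine = +0.52696; denominator sine = -0.75927.
Result = 0.0103·30.58·(+0.52696) / (0.0323·(-0.75927)) = -6.7674 rad/s; magnitude 6.7674 rad/s.

6.77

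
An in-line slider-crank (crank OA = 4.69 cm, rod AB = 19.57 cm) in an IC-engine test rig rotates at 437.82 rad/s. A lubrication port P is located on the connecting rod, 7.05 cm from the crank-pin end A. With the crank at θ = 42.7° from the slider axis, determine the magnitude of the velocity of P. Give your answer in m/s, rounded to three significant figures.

17.7

ω = 437.8 rad/s.  Crank-pin speed |V_A| = rω = 20.534 m/s, perpendicular to OA.
Rod angle: sinφ = −(r/L) sinθ ⇒ φ = -9.353°; ω_rod = −rω cosθ/√(L²−r²sin²θ) = -78.15 rad/s.
V_P = V_A + ω_rod × AP, with AP = 0.0705 m along the rod.
Components: V_Px = −rω sinθ − a·ω_rod·sinφ = -14.821 m/s;  V_Py = rω cosθ + a·ω_rod·cosφ = +9.6543 m/s.
|V_P| = √(V_Px² + V_Py²) = 17.688 m/s.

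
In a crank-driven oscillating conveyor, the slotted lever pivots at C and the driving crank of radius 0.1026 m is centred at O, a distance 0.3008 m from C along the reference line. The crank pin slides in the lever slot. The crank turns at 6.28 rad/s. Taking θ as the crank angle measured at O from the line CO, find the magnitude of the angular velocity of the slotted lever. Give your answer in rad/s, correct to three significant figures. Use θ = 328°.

1.50

ω = 6.28 rad/s
Crank pin A relative to C: A = (d + r cosθ, r sinθ); lever angle φ = atan2(r sinθ, d + r cosθ).
Differentiating tanφ: φ̇ = rω(d cosθ + r)/(d² + r² + 2dr cosθ).
d² + r² + 2dr cosθ = |CA|² = 0.153352 m²;  d cosθ + r = +0.35769 m.
|ω_lever| = |0.1026·6.28·+0.35769| / 0.153352 = 1.5029 rad/s.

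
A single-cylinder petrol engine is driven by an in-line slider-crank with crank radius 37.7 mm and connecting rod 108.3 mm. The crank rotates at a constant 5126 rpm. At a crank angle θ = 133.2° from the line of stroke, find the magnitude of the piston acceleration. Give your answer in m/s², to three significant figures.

7560

ω = 2π·5126/60 = 536.8 rad/s
x(θ) = r cosθ + √(L² − r² sin²θ); with ω constant, a = ω²·d²x/dθ².
d²x/dθ² = −r cosθ − r²(cos2θ)/√u − r⁴ sin²2θ/(4u^{3/2}),  u = L² − r² sin²θ = 0.0109736 m².
Substituting r = 0.0377 m, L = 0.1083 m, θ = 133.2°: d²x/dθ² = +0.026222 m.
a = ω²·d²x/dθ² = (536.8)²·(+0.026222) = +7555.7 m/s²;  |a| = 7555.7 m/s².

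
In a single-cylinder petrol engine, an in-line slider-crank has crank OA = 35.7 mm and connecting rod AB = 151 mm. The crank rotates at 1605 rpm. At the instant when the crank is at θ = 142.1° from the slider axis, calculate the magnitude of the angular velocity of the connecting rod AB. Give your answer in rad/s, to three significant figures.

31.7

ω = 168.1 rad/s (converted from 1605 rpm).
The rod makes angle φ with the slider axis where L sinφ = r sinθ; differentiating, L cosφ·φ̇ = r ω cosθ.
L cosφ = √(L² − r² sin²θ) = 0.1494 m.
|ω_rod| = r ω |cosθ| / √(L² − r² sin²θ) = 0.0357·168.1·0.78908/0.1494 = 31.692 rad/s.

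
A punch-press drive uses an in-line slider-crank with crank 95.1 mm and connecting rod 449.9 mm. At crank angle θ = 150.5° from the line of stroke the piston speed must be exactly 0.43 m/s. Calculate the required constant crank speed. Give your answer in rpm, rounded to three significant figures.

For an in-line slider-crank, |v_piston| = rω|sinθ|·[1 + r cosθ/√(L² − r² sin²θ)].
With r = 0.0951 m, L = 0.4499 m, θ = 150.5°: the bracketed kinematic factor |dx/dθ| = 0.038167 m.
ω = v/|dx/dθ| = 0.43/0.038167 = 11.266 rad/s.
N = 60ω/(2π) = 107.59 rpm.

108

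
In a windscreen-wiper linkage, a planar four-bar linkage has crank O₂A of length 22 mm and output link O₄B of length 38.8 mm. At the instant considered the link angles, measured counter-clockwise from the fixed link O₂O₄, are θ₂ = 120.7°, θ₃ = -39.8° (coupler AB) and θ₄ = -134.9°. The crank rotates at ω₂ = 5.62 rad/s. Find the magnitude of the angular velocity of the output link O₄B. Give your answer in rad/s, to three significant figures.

1.07

ω₂ = 5.62 rad/s
Differentiating the loop-closure r₂e^{iθ₂}+r₃e^{iθ₃}=r₁+r₄e^{iθ₄} gives r₂ω₂e^{iθ₂}+r₃ω₃e^{iθ₃}=r₄ω₄e^{iθ₄}.
Eliminating the other unknown: ω₄ = r₂ω₂ sin(θ₂−θ₃) / [r₄ sin(θ₄−θ₃)].
Numerator sine = +0.33381; denominator sine = -0.99604.
Result = 0.022·5.62·(+0.33381) / (0.0388·(-0.99604)) = -1.0679 rad/s; magnitude 1.0679 rad/s.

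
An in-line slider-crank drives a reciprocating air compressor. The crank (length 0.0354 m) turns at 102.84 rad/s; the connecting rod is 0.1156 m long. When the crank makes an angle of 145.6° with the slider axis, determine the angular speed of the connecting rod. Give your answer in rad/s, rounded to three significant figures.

ω = 102.8 rad/s
The rod makes angle φ with the slider axis where L sinφ = r sinθ; differentiating, L cosφ·φ̇ = r ω cosθ.
L cosφ = √(L² − r² sin²θ) = 0.11386 m.
|ω_rod| = r ω |cosθ| / √(L² − r² sin²θ) = 0.0354·102.8·0.82511/0.11386 = 26.383 rad/s.

26.4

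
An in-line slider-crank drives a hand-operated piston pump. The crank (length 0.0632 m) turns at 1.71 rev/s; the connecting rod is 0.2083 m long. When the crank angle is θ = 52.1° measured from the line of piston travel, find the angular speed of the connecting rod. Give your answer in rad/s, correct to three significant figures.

ω = 10.74 rad/s (converted from 1.71 rev/s).
The rod makes angle φ with the slider axis where L sinφ = r sinθ; differentiating, L cosφ·φ̇ = r ω cosθ.
L cosφ = √(L² − r² sin²θ) = 0.20224 m.
|ω_rod| = r ω |cosθ| / √(L² − r² sin²θ) = 0.0632·10.74·0.61429/0.20224 = 2.0625 rad/s.

2.06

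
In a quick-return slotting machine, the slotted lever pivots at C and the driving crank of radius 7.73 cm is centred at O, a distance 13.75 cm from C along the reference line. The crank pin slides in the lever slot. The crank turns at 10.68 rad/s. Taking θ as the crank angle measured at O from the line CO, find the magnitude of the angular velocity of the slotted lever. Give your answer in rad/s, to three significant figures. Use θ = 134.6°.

1.60

ω = 10.68 rad/s
Crank pin A relative to C: A = (d + r cosθ, r sinθ); lever angle φ = atan2(r sinθ, d + r cosθ).
Differentiating tanφ: φ̇ = rω(d cosθ + r)/(d² + r² + 2dr cosθ).
d² + r² + 2dr cosθ = |CA|² = 0.00995552 m²;  d cosθ + r = -0.019246 m.
|ω_lever| = |0.0773·10.68·-0.019246| / 0.00995552 = 1.596 rad/s.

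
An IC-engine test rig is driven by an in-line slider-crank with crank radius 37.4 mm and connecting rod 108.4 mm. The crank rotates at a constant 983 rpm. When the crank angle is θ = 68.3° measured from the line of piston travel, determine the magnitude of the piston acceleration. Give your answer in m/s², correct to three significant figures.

43.9

ω = 2π·983/60 = 102.9 rad/s
x(θ) = r cosθ + √(L² − r² sin²θ); with ω constant, a = ω²·d²x/dθ².
d²x/dθ² = −r cosθ − r²(cos2θ)/√u − r⁴ sin²2θ/(4u^{3/2}),  u = L² − r² sin²θ = 0.010543 m².
Substituting r = 0.0374 m, L = 0.1084 m, θ = 68.3°: d²x/dθ² = -0.004144 m.
a = ω²·d²x/dθ² = (102.9)²·(-0.004144) = -43.912 m/s²;  |a| = 43.912 m/s².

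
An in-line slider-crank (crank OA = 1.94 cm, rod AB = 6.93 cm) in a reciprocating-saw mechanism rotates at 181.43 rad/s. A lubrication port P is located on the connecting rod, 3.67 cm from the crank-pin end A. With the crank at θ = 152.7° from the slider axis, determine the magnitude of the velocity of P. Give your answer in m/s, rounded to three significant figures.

ω = 181.4 rad/s.  Crank-pin speed |V_A| = rω = 3.5197 m/s, perpendicular to OA.
Rod angle: sinφ = −(r/L) sinθ ⇒ φ = -7.377°; ω_rod = −rω cosθ/√(L²−r²sin²θ) = +45.509 rad/s.
V_P = V_A + ω_rod × AP, with AP = 0.0367 m along the rod.
Components: V_Px = −rω sinθ − a·ω_rod·sinφ = -1.3999 m/s;  V_Py = rω cosθ + a·ω_rod·cosφ = -1.4713 m/s.
|V_P| = √(V_Px² + V_Py²) = 2.0309 m/s.

2.03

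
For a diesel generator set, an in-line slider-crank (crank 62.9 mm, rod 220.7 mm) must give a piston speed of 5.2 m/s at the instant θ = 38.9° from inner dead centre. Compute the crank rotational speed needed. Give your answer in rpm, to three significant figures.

1030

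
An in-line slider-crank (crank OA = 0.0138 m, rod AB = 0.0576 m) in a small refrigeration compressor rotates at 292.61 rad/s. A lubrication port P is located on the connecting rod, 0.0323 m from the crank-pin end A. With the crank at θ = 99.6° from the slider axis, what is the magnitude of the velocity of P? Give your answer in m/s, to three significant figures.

ω = 292.6 rad/s.  Crank-pin speed |V_A| = rω = 4.038 m/s, perpendicular to OA.
Rod angle: sinφ = −(r/L) sinθ ⇒ φ = -13.664°; ω_rod = −rω cosθ/√(L²−r²sin²θ) = +12.032 rad/s.
V_P = V_A + ω_rod × AP, with AP = 0.0323 m along the rod.
Components: V_Px = −rω sinθ − a·ω_rod·sinφ = -3.8897 m/s;  V_Py = rω cosθ + a·ω_rod·cosφ = -0.29579 m/s.
|V_P| = √(V_Px² + V_Py²) = 3.9009 m/s.

3.90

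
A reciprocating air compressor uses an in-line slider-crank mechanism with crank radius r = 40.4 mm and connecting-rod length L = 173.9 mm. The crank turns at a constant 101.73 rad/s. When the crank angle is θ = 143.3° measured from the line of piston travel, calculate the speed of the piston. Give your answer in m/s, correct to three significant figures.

ω = 101.7 rad/s
For an in-line slider-crank, x = r cosθ + √(L² − r² sin²θ), so v = −rω sinθ·[1 + r cosθ/√(L² − r² sin²θ)].
With r = 0.0404 m, L = 0.1739 m, θ = 143.3°: √(L² − r² sin²θ) = 0.17222 m.
v = −0.0404·101.7·0.59763·[1 + 0.0404·-0.80178/0.17222] = -1.9942 m/s.
|v| = 1.9942 m/s.

1.99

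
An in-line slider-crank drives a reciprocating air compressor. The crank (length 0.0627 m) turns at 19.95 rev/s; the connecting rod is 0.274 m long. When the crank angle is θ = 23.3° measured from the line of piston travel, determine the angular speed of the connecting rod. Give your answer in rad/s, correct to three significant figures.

26.5

ω = 125.3 rad/s (converted from 19.95 rev/s).
The rod makes angle φ with the slider axis where L sinφ = r sinθ; differentiating, L cosφ·φ̇ = r ω cosθ.
L cosφ = √(L² − r² sin²θ) = 0.27288 m.
|ω_rod| = r ω |cosθ| / √(L² − r² sin²θ) = 0.0627·125.3·0.91845/0.27288 = 26.453 rad/s.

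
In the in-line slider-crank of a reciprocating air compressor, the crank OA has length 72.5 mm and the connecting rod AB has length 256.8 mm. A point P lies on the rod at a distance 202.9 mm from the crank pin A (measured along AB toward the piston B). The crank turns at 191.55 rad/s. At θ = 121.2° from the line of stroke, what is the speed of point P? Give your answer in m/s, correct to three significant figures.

10.6

ω = 191.6 rad/s.  Crank-pin speed |V_A| = rω = 13.887 m/s, perpendicular to OA.
Rod angle: sinφ = −(r/L) sinθ ⇒ φ = -13.974°; ω_rod = −rω cosθ/√(L²−r²sin²θ) = +28.869 rad/s.
V_P = V_A + ω_rod × AP, with AP = 0.2029 m along the rod.
Components: V_Px = −rω sinθ − a·ω_rod·sinφ = -10.464 m/s;  V_Py = rω cosθ + a·ω_rod·cosφ = -1.51 m/s.
|V_P| = √(V_Px² + V_Py²) = 10.573 m/s.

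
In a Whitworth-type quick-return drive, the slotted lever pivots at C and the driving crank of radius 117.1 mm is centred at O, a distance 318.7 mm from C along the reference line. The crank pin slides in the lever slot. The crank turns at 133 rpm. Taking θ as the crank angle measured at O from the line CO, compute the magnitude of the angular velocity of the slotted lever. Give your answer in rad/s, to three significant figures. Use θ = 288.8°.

2.57

ω = 13.93 rad/s (from 133 rpm).
Crank pin A relative to C: A = (d + r cosθ, r sinθ); lever angle φ = atan2(r sinθ, d + r cosθ).
Differentiating tanφ: φ̇ = rω(d cosθ + r)/(d² + r² + 2dr cosθ).
d² + r² + 2dr cosθ = |CA|² = 0.139336 m²;  d cosθ + r = +0.21981 m.
|ω_lever| = |0.1171·13.93·+0.21981| / 0.139336 = 2.5728 rad/s.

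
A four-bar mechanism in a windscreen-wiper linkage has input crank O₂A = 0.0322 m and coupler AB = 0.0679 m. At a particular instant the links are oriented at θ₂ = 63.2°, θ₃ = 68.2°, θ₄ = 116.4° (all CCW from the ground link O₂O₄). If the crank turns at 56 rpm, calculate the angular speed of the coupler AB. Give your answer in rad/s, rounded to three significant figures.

2.99

ω₂ = 5.864 rad/s (from 56 rpm).
Differentiating the loop-closure r₂e^{iθ₂}+r₃e^{iθ₃}=r₁+r₄e^{iθ₄} gives r₂ω₂e^{iθ₂}+r₃ω₃e^{iθ₃}=r₄ω₄e^{iθ₄}.
Eliminating the other unknown: ω₃ = r₂ω₂ sin(θ₄−θ₂) / [r₃ sin(θ₃−θ₄)].
Numerator sine = +0.80073; denominator sine = -0.74548.
Result = 0.0322·5.864·(+0.80073) / (0.0679·(-0.74548)) = -2.9871 rad/s; magnitude 2.9871 rad/s.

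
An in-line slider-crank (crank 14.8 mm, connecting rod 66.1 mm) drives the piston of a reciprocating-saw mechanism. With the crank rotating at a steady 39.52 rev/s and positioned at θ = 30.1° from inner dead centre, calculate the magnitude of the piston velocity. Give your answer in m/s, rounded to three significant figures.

ω = 2π·39.5 = 248.3 rad/s
For an in-line slider-crank, x = r cosθ + √(L² − r² sin²θ), so v = −rω sinθ·[1 + r cosθ/√(L² − r² sin²θ)].
With r = 0.0148 m, L = 0.0661 m, θ = 30.1°: √(L² − r² sin²θ) = 0.065682 m.
v = −0.0148·248.3·0.50151·[1 + 0.0148·0.86515/0.065682] = -2.2023 m/s.
|v| = 2.2023 m/s.

2.20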